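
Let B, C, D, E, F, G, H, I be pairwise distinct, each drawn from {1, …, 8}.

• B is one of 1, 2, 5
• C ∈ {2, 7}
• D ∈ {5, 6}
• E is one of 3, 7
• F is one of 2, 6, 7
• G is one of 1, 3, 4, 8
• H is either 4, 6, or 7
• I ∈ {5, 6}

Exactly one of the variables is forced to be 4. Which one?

H

The 8 variables together cover exactly {1, 2, 3, 4, 5, 6, 7, 8} — 8 values for 8 variables — and 8 appears only in G's list, so G = 8.
Among the 7 still-open variables, 1 fits only B (and all 7 values in {1, 2, 3, 4, 5, 6, 7} must be used), so B = 1.
Among the 6 still-open variables, 3 fits only E (and all 6 values in {2, 3, 4, 5, 6, 7} must be used), so E = 3.
The 5 still-open variables together cover exactly {2, 4, 5, 6, 7} — 5 values for 5 variables — and 4 appears only in H's list, so H = 4.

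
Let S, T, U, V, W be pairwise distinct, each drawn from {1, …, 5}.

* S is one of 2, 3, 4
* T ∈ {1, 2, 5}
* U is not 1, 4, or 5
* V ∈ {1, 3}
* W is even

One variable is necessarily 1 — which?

V

The 5 variables draw from only 5 values {1, 2, 3, 4, 5}, so each is used; only T can be 5, hence T = 5.
The 4 still-open variables draw from only 4 values {1, 2, 3, 4}, so each is used; only V can be 1, hence V = 1.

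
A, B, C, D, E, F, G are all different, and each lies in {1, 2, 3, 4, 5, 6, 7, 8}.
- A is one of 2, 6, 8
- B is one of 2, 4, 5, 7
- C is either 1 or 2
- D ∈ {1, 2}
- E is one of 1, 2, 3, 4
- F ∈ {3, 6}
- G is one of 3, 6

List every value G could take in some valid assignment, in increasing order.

C and D share exactly the 2 values {1, 2}; by pigeonhole those values go to them, so strike 1, 2 from A, B, E.
F and G share exactly the 2 values {3, 6}; by pigeonhole those values go to them, so strike 3, 6 from A, E.
That leaves A = 8.
E must be 4 (only option left). So B can't be 4.
No further eliminations apply; G can still be any of 3, 6.

3, 6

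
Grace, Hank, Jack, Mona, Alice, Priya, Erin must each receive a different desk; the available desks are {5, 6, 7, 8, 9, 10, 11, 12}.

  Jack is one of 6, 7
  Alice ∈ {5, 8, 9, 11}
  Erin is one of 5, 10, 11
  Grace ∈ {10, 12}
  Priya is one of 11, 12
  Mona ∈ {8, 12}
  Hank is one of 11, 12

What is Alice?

9

Hank and Priya share exactly the 2 values {11, 12}; by pigeonhole those values go to them, so strike 11, 12 from Grace, Mona, Alice, Erin.
Grace's domain is down to {10}, so Grace = 10. Strike 10 from Erin.
Mona has just one choice, so Mona = 8. Eliminate 8 elsewhere: Alice.
Erin has just one choice, so Erin = 5. Strike 5 from Alice.
So Alice = 9.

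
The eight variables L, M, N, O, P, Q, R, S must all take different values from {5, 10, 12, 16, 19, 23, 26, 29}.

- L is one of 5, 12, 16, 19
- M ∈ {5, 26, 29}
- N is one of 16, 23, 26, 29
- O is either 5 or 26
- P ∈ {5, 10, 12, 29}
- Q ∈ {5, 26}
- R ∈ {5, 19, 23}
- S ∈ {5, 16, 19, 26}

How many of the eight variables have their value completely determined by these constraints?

3

Among the 8 variables, 10 fits only P (and all 8 values in {5, 10, 12, 16, 19, 23, 26, 29} must be used), so P = 10.
Among the 7 still-open variables, 12 fits only L (and all 7 values in {5, 12, 16, 19, 23, 26, 29} must be used), so L = 12.
The 2 variables O and Q are confined to {5, 26}, which locks those values in; drop them from M, N, R, S.
M must be 29 (only option left). Strike 29 from N.
Determined: L=12, M=29, P=10. The other variables each still have more than one consistent value. That makes 3.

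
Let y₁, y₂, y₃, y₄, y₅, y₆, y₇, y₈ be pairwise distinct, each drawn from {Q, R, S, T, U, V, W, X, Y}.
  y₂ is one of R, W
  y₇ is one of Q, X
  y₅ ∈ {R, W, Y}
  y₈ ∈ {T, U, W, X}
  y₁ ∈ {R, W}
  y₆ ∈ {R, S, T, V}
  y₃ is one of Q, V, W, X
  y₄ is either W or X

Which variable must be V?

y₃

y₁ and y₂ between them cover only {R, W} — a naked pair. Remove those values from y₃, y₄, y₅, y₆, y₈.
That leaves y₄ = X. Remove X from y₃, y₇, y₈.
y₅ has just one choice, so y₅ = Y.
y₇'s domain is down to {Q}, so y₇ = Q. Strike Q from y₃.
So V goes to y₃.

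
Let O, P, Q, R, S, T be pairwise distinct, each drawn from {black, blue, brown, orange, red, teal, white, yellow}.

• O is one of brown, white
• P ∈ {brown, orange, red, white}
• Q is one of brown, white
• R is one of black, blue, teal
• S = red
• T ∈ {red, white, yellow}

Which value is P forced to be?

S has just one choice, so S = red. Remove red from P, T.
O and Q between them cover only {brown, white} — a naked pair. Remove those values from P, T.
So P = orange.

orange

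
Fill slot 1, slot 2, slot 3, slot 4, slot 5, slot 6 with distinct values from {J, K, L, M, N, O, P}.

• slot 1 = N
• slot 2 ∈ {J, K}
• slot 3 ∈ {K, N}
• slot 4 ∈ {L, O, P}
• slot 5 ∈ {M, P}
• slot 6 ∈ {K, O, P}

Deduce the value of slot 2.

J

slot 1 must be N (only option left). Remove N from slot 3.
slot 3's domain is down to {K}, so slot 3 = K. Remove K from slot 2, slot 6.
So slot 2 = J.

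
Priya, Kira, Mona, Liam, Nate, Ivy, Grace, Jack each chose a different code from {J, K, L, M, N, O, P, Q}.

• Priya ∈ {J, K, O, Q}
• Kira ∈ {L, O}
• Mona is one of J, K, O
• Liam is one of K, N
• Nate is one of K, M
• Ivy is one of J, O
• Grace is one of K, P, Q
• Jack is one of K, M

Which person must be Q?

Priya

The 8 variables draw from only 8 values {J, K, L, M, N, O, P, Q}, so each is used; only Kira can be L, hence Kira = L.
Among the 7 still-open variables, N fits only Liam (and all 7 values in {J, K, M, N, O, P, Q} must be used), so Liam = N.
Among the 6 still-open variables, P fits only Grace (and all 6 values in {J, K, M, O, P, Q} must be used), so Grace = P.
The 5 still-open variables together cover exactly {J, K, M, O, Q} — 5 values for 5 variables — and Q appears only in Priya's list, so Priya = Q.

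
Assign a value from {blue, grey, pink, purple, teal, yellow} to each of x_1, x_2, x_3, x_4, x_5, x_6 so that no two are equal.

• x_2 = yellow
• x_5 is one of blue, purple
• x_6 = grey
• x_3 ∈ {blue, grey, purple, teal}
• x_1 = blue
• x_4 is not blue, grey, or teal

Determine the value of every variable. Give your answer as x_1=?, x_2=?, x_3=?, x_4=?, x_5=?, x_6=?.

x_1 must be blue (only option left). So x_3, x_5 can't be blue.
x_2 must be yellow (only option left). Eliminate yellow elsewhere: x_4.
x_5's domain is down to {purple}, so x_5 = purple. Eliminate purple elsewhere: x_3, x_4.
That leaves x_6 = grey. Strike grey from x_3.
That leaves x_3 = teal.
x_4 has just one choice, so x_4 = pink.

x_1=blue, x_2=yellow, x_3=teal, x_4=pink, x_5=purple, x_6=grey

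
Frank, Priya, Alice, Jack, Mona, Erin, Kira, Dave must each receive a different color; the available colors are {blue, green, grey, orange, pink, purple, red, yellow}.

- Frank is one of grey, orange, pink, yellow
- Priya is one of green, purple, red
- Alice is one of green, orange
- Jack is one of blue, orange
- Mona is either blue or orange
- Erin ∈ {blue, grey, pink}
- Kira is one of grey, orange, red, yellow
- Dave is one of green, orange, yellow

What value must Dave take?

yellow

The 8 variables draw from only 8 values {blue, green, grey, orange, pink, purple, red, yellow}, so each is used; only Priya can be purple, hence Priya = purple.
Among the 7 still-open variables, red fits only Kira (and all 7 values in {blue, green, grey, orange, pink, red, yellow} must be used), so Kira = red.
Jack and Mona share exactly the 2 values {blue, orange}; by pigeonhole those values go to them, so strike blue, orange from Frank, Alice, Erin, Dave.
Alice must be green (only option left). Eliminate green elsewhere: Dave.
So Dave = yellow.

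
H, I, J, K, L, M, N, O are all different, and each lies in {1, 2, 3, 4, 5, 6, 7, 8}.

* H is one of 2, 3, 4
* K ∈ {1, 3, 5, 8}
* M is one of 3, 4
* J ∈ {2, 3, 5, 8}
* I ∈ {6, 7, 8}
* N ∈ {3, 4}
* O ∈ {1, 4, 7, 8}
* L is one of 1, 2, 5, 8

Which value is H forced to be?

The 8 variables draw from only 8 values {1, 2, 3, 4, 5, 6, 7, 8}, so each is used; only I can be 6, hence I = 6.
The 7 still-open variables together cover exactly {1, 2, 3, 4, 5, 7, 8} — 7 values for 7 variables — and 7 appears only in O's list, so O = 7.
M and N between them cover only {3, 4} — a naked pair. Remove those values from H, J, K.
So H = 2.

2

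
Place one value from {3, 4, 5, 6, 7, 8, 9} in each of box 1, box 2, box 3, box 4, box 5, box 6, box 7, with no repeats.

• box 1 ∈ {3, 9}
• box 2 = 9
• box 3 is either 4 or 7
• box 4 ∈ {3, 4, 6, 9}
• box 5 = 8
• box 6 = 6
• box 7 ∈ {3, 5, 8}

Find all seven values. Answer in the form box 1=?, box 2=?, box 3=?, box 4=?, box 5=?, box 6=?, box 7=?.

box 1=3, box 2=9, box 3=7, box 4=4, box 5=8, box 6=6, box 7=5

box 2 must be 9 (only option left). So box 1, box 4 can't be 9.
box 5 must be 8 (only option left). Eliminate 8 elsewhere: box 7.
box 6's domain is down to {6}, so box 6 = 6. Eliminate 6 elsewhere: box 4.
box 1 has just one choice, so box 1 = 3. Remove 3 from box 4, box 7.
That leaves box 4 = 4. So box 3 can't be 4.
box 7 has just one choice, so box 7 = 5.
That leaves box 3 = 7.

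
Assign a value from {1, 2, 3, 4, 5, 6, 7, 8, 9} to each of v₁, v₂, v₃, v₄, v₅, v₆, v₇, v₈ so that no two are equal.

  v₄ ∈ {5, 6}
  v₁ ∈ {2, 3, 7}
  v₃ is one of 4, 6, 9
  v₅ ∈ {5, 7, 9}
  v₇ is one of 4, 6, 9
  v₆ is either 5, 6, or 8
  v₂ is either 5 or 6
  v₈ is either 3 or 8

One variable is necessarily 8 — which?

v₆

The 8 variables draw from only 8 values {2, 3, 4, 5, 6, 7, 8, 9}, so each is used; only v₁ can be 2, hence v₁ = 2.
The 7 still-open variables draw from only 7 values {3, 4, 5, 6, 7, 8, 9}, so each is used; only v₈ can be 3, hence v₈ = 3.
The 6 still-open variables together cover exactly {4, 5, 6, 7, 8, 9} — 6 values for 6 variables — and 7 appears only in v₅'s list, so v₅ = 7.
The 5 still-open variables draw from only 5 values {4, 5, 6, 8, 9}, so each is used; only v₆ can be 8, hence v₆ = 8.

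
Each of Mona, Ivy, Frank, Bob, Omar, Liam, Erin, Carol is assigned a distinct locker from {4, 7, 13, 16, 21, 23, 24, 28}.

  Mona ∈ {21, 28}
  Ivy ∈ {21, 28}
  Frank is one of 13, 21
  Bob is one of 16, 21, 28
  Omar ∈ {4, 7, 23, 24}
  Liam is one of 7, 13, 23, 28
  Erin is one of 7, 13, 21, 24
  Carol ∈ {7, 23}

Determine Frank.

The 8 variables draw from only 8 values {4, 7, 13, 16, 21, 23, 24, 28}, so each is used; only Omar can be 4, hence Omar = 4.
Among the 7 still-open variables, 16 fits only Bob (and all 7 values in {7, 13, 16, 21, 23, 24, 28} must be used), so Bob = 16.
Among the 6 still-open variables, 24 fits only Erin (and all 6 values in {7, 13, 21, 23, 24, 28} must be used), so Erin = 24.
Mona and Ivy share exactly the 2 values {21, 28}; by pigeonhole those values go to them, so strike 21, 28 from Frank, Liam.
So Frank = 13.

13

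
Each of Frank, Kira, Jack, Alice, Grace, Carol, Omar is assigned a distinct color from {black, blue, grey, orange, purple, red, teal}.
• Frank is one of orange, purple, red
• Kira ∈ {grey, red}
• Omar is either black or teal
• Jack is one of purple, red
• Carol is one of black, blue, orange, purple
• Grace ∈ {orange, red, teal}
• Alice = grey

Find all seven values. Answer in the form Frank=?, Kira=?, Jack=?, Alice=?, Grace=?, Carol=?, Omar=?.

Alice must be grey (only option left). Strike grey from Kira.
Kira must be red (only option left). Strike red from Frank, Jack, Grace.
Jack has just one choice, so Jack = purple. So Frank, Carol can't be purple.
Frank has just one choice, so Frank = orange. Eliminate orange elsewhere: Grace, Carol.
Grace has just one choice, so Grace = teal. Remove teal from Omar.
Omar must be black (only option left). So Carol can't be black.
Carol must be blue (only option left).

Frank=orange, Kira=red, Jack=purple, Alice=grey, Grace=teal, Carol=blue, Omar=black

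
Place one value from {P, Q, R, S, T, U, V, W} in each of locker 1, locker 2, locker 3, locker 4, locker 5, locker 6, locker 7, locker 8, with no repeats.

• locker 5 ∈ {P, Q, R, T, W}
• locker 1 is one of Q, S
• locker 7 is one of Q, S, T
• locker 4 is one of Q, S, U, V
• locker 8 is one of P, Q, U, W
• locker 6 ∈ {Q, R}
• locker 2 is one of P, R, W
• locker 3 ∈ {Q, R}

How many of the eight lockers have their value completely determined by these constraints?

The 8 variables together cover exactly {P, Q, R, S, T, U, V, W} — 8 values for 8 variables — and V appears only in locker 4's list, so locker 4 = V.
Among the 7 still-open variables, U fits only locker 8 (and all 7 values in {P, Q, R, S, T, U, W} must be used), so locker 8 = U.
The 2 variables locker 3 and locker 6 are confined to {Q, R}, which locks those values in; drop them from locker 1, locker 2, locker 5, locker 7.
locker 1 must be S (only option left). Eliminate S elsewhere: locker 7.
That leaves locker 7 = T. Remove T from locker 5.
Determined: locker 1=S, locker 4=V, locker 7=T, locker 8=U. The other lockers each still have more than one consistent value. That makes 4.

4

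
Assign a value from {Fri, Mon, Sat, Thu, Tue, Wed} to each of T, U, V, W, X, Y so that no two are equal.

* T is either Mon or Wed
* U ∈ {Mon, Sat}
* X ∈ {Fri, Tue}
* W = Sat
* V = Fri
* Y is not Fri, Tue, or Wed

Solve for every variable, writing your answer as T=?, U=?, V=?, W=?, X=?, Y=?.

V must be Fri (only option left). Eliminate Fri elsewhere: X.
W must be Sat (only option left). Strike Sat from U, Y.
X has just one choice, so X = Tue.
U's domain is down to {Mon}, so U = Mon. Eliminate Mon elsewhere: T, Y.
That leaves Y = Thu.
That leaves T = Wed.

T=Wed, U=Mon, V=Fri, W=Sat, X=Tue, Y=Thu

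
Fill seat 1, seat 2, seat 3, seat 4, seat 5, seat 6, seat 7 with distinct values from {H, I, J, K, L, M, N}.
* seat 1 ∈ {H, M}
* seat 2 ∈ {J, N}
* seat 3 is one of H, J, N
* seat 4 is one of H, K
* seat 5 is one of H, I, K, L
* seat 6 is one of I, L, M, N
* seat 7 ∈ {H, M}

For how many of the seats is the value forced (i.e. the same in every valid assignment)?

seat 1 and seat 7 share exactly the 2 values {H, M}; by pigeonhole those values go to them, so strike H, M from seat 3, seat 4, seat 5, seat 6.
seat 4's domain is down to {K}, so seat 4 = K. Strike K from seat 5.
The 2 variables seat 2 and seat 3 are confined to {J, N}, which locks those values in; drop them from seat 6.
Determined: seat 4=K. The other seats each still have more than one consistent value. That makes 1.

1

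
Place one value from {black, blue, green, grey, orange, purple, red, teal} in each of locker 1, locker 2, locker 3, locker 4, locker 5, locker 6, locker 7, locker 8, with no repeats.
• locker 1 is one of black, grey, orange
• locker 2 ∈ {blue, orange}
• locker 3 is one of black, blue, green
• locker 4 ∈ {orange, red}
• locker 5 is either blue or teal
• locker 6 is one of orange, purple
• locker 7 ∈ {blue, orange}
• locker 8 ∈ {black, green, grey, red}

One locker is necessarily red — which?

locker 4

The 8 variables together cover exactly {black, blue, green, grey, orange, purple, red, teal} — 8 values for 8 variables — and purple appears only in locker 6's list, so locker 6 = purple.
The 7 still-open variables together cover exactly {black, blue, green, grey, orange, red, teal} — 7 values for 7 variables — and teal appears only in locker 5's list, so locker 5 = teal.
locker 2 and locker 7 share exactly the 2 values {blue, orange}; by pigeonhole those values go to them, so strike blue, orange from locker 1, locker 3, locker 4.
So red goes to locker 4.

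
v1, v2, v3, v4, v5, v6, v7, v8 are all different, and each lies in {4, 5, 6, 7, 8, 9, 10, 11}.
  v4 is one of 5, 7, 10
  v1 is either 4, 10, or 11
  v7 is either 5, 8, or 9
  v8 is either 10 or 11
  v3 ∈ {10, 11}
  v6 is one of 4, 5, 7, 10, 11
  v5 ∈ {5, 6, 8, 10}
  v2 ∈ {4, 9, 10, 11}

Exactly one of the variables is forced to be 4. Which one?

The 8 variables draw from only 8 values {4, 5, 6, 7, 8, 9, 10, 11}, so each is used; only v5 can be 6, hence v5 = 6.
Among the 7 still-open variables, 8 fits only v7 (and all 7 values in {4, 5, 7, 8, 9, 10, 11} must be used), so v7 = 8.
Among the 6 still-open variables, 9 fits only v2 (and all 6 values in {4, 5, 7, 9, 10, 11} must be used), so v2 = 9.
The 2 variables v3 and v8 are confined to {10, 11}, which locks those values in; drop them from v1, v4, v6.
So 4 goes to v1.

v1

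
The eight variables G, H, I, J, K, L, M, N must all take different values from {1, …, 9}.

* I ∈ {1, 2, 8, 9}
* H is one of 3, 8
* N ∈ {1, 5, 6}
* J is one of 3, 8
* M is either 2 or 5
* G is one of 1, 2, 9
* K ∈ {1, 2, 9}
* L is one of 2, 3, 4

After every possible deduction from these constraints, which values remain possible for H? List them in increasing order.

The 8 variables together cover exactly {1, 2, 3, 4, 5, 6, 8, 9} — 8 values for 8 variables — and 4 appears only in L's list, so L = 4.
The 7 still-open variables draw from only 7 values {1, 2, 3, 5, 6, 8, 9}, so each is used; only N can be 6, hence N = 6.
The 6 still-open variables draw from only 6 values {1, 2, 3, 5, 8, 9}, so each is used; only M can be 5, hence M = 5.
H and J share exactly the 2 values {3, 8}; by pigeonhole those values go to them, so strike 3, 8 from I.
No further eliminations apply; H can still be any of 3, 8.

3, 8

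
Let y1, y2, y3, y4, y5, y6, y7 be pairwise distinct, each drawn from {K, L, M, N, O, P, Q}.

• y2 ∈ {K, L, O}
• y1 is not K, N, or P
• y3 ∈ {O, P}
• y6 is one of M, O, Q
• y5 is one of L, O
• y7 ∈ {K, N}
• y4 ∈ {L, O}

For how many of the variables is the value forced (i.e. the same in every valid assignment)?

3

The 7 variables together cover exactly {K, L, M, N, O, P, Q} — 7 values for 7 variables — and N appears only in y7's list, so y7 = N.
The 6 still-open variables together cover exactly {K, L, M, O, P, Q} — 6 values for 6 variables — and K appears only in y2's list, so y2 = K.
Among the 5 still-open variables, P fits only y3 (and all 5 values in {L, M, O, P, Q} must be used), so y3 = P.
The 2 variables y4 and y5 are confined to {L, O}, which locks those values in; drop them from y1, y6.
Determined: y2=K, y3=P, y7=N. The other variables each still have more than one consistent value. That makes 3.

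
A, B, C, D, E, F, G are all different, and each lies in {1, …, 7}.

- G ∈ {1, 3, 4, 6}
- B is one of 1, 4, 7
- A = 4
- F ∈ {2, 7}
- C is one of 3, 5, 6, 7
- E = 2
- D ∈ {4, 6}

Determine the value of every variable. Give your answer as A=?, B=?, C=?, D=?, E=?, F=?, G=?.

A=4, B=1, C=5, D=6, E=2, F=7, G=3

A's domain is down to {4}, so A = 4. Remove 4 from B, D, G.
D must be 6 (only option left). Remove 6 from C, G.
That leaves E = 2. So F can't be 2.
F must be 7 (only option left). Strike 7 from B, C.
B must be 1 (only option left). Eliminate 1 elsewhere: G.
G has just one choice, so G = 3. So C can't be 3.
That leaves C = 5.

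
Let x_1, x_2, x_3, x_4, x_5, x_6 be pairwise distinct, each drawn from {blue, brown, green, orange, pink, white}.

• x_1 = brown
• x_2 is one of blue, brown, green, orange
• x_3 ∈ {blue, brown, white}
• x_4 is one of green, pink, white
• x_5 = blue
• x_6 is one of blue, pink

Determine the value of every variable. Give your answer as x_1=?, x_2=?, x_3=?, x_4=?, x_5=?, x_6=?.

x_1 has just one choice, so x_1 = brown. So x_2, x_3 can't be brown.
x_5's domain is down to {blue}, so x_5 = blue. Strike blue from x_2, x_3, x_6.
x_6 has just one choice, so x_6 = pink. Strike pink from x_4.
x_3 has just one choice, so x_3 = white. Strike white from x_4.
x_4 has just one choice, so x_4 = green. Remove green from x_2.
x_2's domain is down to {orange}, so x_2 = orange.

x_1=brown, x_2=orange, x_3=white, x_4=green, x_5=blue, x_6=pink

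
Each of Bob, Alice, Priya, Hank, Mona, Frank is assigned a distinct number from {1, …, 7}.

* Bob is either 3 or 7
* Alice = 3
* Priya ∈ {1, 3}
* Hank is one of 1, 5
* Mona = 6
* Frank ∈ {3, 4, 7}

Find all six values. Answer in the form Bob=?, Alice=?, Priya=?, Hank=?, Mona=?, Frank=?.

Bob=7, Alice=3, Priya=1, Hank=5, Mona=6, Frank=4

Alice must be 3 (only option left). Remove 3 from Bob, Priya, Frank.
That leaves Priya = 1. Strike 1 from Hank.
Hank's domain is down to {5}, so Hank = 5.
That leaves Mona = 6.
Bob's domain is down to {7}, so Bob = 7. Eliminate 7 elsewhere: Frank.
Frank must be 4 (only option left).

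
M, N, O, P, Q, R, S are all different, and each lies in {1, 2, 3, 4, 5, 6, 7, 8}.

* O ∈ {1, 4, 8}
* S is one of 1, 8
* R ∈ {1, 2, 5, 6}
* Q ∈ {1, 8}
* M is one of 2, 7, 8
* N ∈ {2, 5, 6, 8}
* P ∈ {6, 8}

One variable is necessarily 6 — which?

The 7 variables together cover exactly {1, 2, 4, 5, 6, 7, 8} — 7 values for 7 variables — and 4 appears only in O's list, so O = 4.
The 6 still-open variables draw from only 6 values {1, 2, 5, 6, 7, 8}, so each is used; only M can be 7, hence M = 7.
Q and S share exactly the 2 values {1, 8}; by pigeonhole those values go to them, so strike 1, 8 from N, P, R.
So 6 goes to P.

P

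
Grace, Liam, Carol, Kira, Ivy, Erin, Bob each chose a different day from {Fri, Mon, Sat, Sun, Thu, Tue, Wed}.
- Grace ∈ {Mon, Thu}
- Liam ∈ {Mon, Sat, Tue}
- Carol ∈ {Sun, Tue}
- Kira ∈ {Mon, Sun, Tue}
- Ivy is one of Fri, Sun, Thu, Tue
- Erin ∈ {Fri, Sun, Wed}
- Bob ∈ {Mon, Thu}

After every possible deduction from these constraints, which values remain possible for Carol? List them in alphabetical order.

The 7 variables together cover exactly {Fri, Mon, Sat, Sun, Thu, Tue, Wed} — 7 values for 7 variables — and Sat appears only in Liam's list, so Liam = Sat.
Among the 6 still-open variables, Wed fits only Erin (and all 6 values in {Fri, Mon, Sun, Thu, Tue, Wed} must be used), so Erin = Wed.
The 5 still-open variables together cover exactly {Fri, Mon, Sun, Thu, Tue} — 5 values for 5 variables — and Fri appears only in Ivy's list, so Ivy = Fri.
Grace and Bob share exactly the 2 values {Mon, Thu}; by pigeonhole those values go to them, so strike Mon, Thu from Kira.
No further eliminations apply; Carol can still be any of Sun, Tue.

Sun, Tue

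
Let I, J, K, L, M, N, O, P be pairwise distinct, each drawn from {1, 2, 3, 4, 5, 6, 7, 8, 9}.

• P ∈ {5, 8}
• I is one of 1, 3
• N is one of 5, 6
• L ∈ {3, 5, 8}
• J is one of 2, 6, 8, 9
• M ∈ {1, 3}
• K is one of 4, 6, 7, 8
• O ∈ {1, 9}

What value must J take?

2

I and M share exactly the 2 values {1, 3}; by pigeonhole those values go to them, so strike 1, 3 from L, O.
O must be 9 (only option left). So J can't be 9.
L and P between them cover only {5, 8} — a naked pair. Remove those values from J, K, N.
N has just one choice, so N = 6. So J, K can't be 6.
So J = 2.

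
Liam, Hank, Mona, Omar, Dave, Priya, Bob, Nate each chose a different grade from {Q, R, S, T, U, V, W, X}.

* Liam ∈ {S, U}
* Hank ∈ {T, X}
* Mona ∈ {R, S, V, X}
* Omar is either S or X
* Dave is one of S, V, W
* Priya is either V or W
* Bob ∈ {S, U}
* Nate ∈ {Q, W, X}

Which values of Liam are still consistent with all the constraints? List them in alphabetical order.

The 8 variables together cover exactly {Q, R, S, T, U, V, W, X} — 8 values for 8 variables — and Q appears only in Nate's list, so Nate = Q.
The 7 still-open variables draw from only 7 values {R, S, T, U, V, W, X}, so each is used; only Mona can be R, hence Mona = R.
The 6 still-open variables draw from only 6 values {S, T, U, V, W, X}, so each is used; only Hank can be T, hence Hank = T.
The 5 still-open variables together cover exactly {S, U, V, W, X} — 5 values for 5 variables — and X appears only in Omar's list, so Omar = X.
Liam and Bob between them cover only {S, U} — a naked pair. Remove those values from Dave.
No further eliminations apply; Liam can still be any of S, U.

S, U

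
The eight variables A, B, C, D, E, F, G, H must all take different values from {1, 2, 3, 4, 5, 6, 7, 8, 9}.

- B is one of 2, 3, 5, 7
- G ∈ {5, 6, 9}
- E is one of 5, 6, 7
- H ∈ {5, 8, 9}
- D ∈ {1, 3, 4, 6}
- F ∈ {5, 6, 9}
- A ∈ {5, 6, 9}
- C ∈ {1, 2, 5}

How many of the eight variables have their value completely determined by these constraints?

A, F, G between them cover only {5, 6, 9} — a naked triple. Remove those values from B, C, D, E, H.
E's domain is down to {7}, so E = 7. Eliminate 7 elsewhere: B.
H has just one choice, so H = 8.
Determined: E=7, H=8. The other variables each still have more than one consistent value. That makes 2.

2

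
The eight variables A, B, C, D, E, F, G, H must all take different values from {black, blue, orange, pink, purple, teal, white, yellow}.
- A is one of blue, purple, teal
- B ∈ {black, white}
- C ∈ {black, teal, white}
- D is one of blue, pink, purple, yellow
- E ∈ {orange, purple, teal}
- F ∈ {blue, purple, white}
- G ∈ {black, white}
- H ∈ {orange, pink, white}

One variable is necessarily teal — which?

The 8 variables draw from only 8 values {black, blue, orange, pink, purple, teal, white, yellow}, so each is used; only D can be yellow, hence D = yellow.
The 7 still-open variables together cover exactly {black, blue, orange, pink, purple, teal, white} — 7 values for 7 variables — and pink appears only in H's list, so H = pink.
The 6 still-open variables together cover exactly {black, blue, orange, purple, teal, white} — 6 values for 6 variables — and orange appears only in E's list, so E = orange.
B and G share exactly the 2 values {black, white}; by pigeonhole those values go to them, so strike black, white from C, F.
So teal goes to C.

C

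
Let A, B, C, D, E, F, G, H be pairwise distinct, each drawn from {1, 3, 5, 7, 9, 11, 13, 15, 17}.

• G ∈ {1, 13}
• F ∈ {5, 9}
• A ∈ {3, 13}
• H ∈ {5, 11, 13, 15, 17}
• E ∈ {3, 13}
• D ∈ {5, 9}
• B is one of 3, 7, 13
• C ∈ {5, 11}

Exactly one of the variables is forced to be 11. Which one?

A and E between them cover only {3, 13} — a naked pair. Remove those values from B, G, H.
B has just one choice, so B = 7.
G's domain is down to {1}, so G = 1.
D and F between them cover only {5, 9} — a naked pair. Remove those values from C, H.
So 11 goes to C.

C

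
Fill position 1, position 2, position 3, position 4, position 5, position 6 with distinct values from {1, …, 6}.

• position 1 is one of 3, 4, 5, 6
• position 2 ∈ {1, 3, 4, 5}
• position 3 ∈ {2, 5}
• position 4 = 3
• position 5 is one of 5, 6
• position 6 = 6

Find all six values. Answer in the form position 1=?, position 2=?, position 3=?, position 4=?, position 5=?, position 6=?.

position 1=4, position 2=1, position 3=2, position 4=3, position 5=5, position 6=6

position 4 must be 3 (only option left). Eliminate 3 elsewhere: position 1, position 2.
position 6 must be 6 (only option left). Eliminate 6 elsewhere: position 1, position 5.
position 5's domain is down to {5}, so position 5 = 5. Strike 5 from position 1, position 2, position 3.
position 1's domain is down to {4}, so position 1 = 4. So position 2 can't be 4.
position 2 must be 1 (only option left).
position 3 must be 2 (only option left).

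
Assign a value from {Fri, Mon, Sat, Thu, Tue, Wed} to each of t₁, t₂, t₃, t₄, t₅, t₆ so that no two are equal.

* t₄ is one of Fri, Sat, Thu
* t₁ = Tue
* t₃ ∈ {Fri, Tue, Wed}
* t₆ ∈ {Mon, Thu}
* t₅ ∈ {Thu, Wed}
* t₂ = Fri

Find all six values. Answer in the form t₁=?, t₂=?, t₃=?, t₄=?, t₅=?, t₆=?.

t₁=Tue, t₂=Fri, t₃=Wed, t₄=Sat, t₅=Thu, t₆=Mon

t₁'s domain is down to {Tue}, so t₁ = Tue. Strike Tue from t₃.
That leaves t₂ = Fri. Eliminate Fri elsewhere: t₃, t₄.
t₃ has just one choice, so t₃ = Wed. Strike Wed from t₅.
t₅ has just one choice, so t₅ = Thu. Eliminate Thu elsewhere: t₄, t₆.
t₆ has just one choice, so t₆ = Mon.
t₄ has just one choice, so t₄ = Sat.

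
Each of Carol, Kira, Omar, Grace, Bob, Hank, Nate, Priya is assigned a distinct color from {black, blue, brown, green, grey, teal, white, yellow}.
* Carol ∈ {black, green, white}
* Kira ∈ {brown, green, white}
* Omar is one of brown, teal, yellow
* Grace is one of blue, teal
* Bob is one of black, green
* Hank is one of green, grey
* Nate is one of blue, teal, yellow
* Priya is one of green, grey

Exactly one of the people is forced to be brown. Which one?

Kira

The 2 variables Hank and Priya are confined to {green, grey}, which locks those values in; drop them from Carol, Kira, Bob.
Bob has just one choice, so Bob = black. Remove black from Carol.
Carol's domain is down to {white}, so Carol = white. Remove white from Kira.
So brown goes to Kira.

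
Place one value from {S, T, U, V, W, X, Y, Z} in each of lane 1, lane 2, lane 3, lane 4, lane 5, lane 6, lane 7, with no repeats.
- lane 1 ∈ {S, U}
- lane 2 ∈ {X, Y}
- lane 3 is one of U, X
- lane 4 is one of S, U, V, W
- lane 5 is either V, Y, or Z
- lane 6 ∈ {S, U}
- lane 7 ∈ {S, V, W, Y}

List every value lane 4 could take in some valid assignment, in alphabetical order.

V, W

The 7 variables draw from only 7 values {S, U, V, W, X, Y, Z}, so each is used; only lane 5 can be Z, hence lane 5 = Z.
The 2 variables lane 1 and lane 6 are confined to {S, U}, which locks those values in; drop them from lane 3, lane 4, lane 7.
lane 3 has just one choice, so lane 3 = X. So lane 2 can't be X.
lane 2 must be Y (only option left). Strike Y from lane 7.
No further eliminations apply; lane 4 can still be any of V, W.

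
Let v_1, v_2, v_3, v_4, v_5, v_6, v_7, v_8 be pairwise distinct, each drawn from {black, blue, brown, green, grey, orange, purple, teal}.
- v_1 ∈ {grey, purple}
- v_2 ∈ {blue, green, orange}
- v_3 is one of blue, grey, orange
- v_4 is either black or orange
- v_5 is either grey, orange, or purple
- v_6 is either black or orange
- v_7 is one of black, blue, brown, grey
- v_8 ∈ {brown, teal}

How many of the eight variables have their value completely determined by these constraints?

4

Among the 8 variables, green fits only v_2 (and all 8 values in {black, blue, brown, green, grey, orange, purple, teal} must be used), so v_2 = green.
Among the 7 still-open variables, teal fits only v_8 (and all 7 values in {black, blue, brown, grey, orange, purple, teal} must be used), so v_8 = teal.
The 6 still-open variables draw from only 6 values {black, blue, brown, grey, orange, purple}, so each is used; only v_7 can be brown, hence v_7 = brown.
The 5 still-open variables draw from only 5 values {black, blue, grey, orange, purple}, so each is used; only v_3 can be blue, hence v_3 = blue.
v_4 and v_6 share exactly the 2 values {black, orange}; by pigeonhole those values go to them, so strike black, orange from v_5.
Determined: v_2=green, v_3=blue, v_7=brown, v_8=teal. The other variables each still have more than one consistent value. That makes 4.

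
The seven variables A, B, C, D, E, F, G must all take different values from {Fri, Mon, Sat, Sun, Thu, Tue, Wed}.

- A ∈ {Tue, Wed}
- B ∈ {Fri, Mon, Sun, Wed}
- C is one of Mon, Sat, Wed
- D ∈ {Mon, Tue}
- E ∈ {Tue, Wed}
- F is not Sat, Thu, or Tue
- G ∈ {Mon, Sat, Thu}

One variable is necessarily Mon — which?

The 7 variables draw from only 7 values {Fri, Mon, Sat, Sun, Thu, Tue, Wed}, so each is used; only G can be Thu, hence G = Thu.
The 6 still-open variables together cover exactly {Fri, Mon, Sat, Sun, Tue, Wed} — 6 values for 6 variables — and Sat appears only in C's list, so C = Sat.
A and E share exactly the 2 values {Tue, Wed}; by pigeonhole those values go to them, so strike Tue, Wed from B, D, F.
So Mon goes to D.

D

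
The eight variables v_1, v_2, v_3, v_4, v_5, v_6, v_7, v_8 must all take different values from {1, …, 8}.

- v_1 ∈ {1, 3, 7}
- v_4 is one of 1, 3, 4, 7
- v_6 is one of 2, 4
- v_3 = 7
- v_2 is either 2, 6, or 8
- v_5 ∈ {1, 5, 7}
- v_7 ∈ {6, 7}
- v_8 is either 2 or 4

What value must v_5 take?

v_3 must be 7 (only option left). Strike 7 from v_1, v_4, v_5, v_7.
v_7 must be 6 (only option left). So v_2 can't be 6.
Among the 6 still-open variables, 5 fits only v_5 (and all 6 values in {1, 2, 3, 4, 5, 8} must be used), so v_5 = 5.

5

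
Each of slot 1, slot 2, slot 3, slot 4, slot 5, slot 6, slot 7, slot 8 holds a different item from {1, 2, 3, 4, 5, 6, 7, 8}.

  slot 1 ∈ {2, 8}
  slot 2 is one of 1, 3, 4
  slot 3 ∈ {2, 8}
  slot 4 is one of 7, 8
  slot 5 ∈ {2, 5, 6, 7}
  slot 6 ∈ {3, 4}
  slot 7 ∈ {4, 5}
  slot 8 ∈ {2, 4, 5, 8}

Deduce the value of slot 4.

The 8 variables together cover exactly {1, 2, 3, 4, 5, 6, 7, 8} — 8 values for 8 variables — and 1 appears only in slot 2's list, so slot 2 = 1.
Among the 7 still-open variables, 3 fits only slot 6 (and all 7 values in {2, 3, 4, 5, 6, 7, 8} must be used), so slot 6 = 3.
The 6 still-open variables together cover exactly {2, 4, 5, 6, 7, 8} — 6 values for 6 variables — and 6 appears only in slot 5's list, so slot 5 = 6.
The 5 still-open variables draw from only 5 values {2, 4, 5, 7, 8}, so each is used; only slot 4 can be 7, hence slot 4 = 7.

7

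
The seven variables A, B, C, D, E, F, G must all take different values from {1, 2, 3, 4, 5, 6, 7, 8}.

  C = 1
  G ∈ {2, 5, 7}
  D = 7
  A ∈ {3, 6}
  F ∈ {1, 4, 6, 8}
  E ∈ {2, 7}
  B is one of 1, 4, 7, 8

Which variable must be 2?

C has just one choice, so C = 1. Remove 1 from B, F.
D's domain is down to {7}, so D = 7. Eliminate 7 elsewhere: B, E, G.
So 2 goes to E.

E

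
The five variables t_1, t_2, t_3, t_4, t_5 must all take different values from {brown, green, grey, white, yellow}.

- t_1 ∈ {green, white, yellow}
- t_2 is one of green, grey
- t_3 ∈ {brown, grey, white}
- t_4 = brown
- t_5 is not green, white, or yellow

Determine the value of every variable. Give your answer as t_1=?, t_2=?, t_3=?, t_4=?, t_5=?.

t_1=yellow, t_2=green, t_3=white, t_4=brown, t_5=grey

t_4 has just one choice, so t_4 = brown. Strike brown from t_3, t_5.
t_5 has just one choice, so t_5 = grey. Strike grey from t_2, t_3.
That leaves t_2 = green. So t_1 can't be green.
t_3 has just one choice, so t_3 = white. So t_1 can't be white.
t_1's domain is down to {yellow}, so t_1 = yellow.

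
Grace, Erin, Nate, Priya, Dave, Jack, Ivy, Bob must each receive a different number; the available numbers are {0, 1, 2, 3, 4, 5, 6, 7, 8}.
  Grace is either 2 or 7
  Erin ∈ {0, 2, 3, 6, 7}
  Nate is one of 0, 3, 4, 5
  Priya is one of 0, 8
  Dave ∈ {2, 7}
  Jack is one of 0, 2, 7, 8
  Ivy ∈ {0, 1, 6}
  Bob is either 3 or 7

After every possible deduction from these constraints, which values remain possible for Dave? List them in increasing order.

2, 7

Grace and Dave between them cover only {2, 7} — a naked pair. Remove those values from Erin, Jack, Bob.
Bob has just one choice, so Bob = 3. So Erin, Nate can't be 3.
Priya and Jack between them cover only {0, 8} — a naked pair. Remove those values from Erin, Nate, Ivy.
That leaves Erin = 6. Remove 6 from Ivy.
That leaves Ivy = 1.
No further eliminations apply; Dave can still be any of 2, 7.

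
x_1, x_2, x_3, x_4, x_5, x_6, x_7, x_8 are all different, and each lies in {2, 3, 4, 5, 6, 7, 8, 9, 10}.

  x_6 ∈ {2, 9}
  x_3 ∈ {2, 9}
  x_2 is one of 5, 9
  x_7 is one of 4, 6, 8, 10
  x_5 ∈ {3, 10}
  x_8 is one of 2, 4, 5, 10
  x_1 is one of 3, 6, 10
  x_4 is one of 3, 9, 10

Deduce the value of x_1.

Among the 8 variables, 8 fits only x_7 (and all 8 values in {2, 3, 4, 5, 6, 8, 9, 10} must be used), so x_7 = 8.
The 7 still-open variables together cover exactly {2, 3, 4, 5, 6, 9, 10} — 7 values for 7 variables — and 4 appears only in x_8's list, so x_8 = 4.
The 6 still-open variables together cover exactly {2, 3, 5, 6, 9, 10} — 6 values for 6 variables — and 5 appears only in x_2's list, so x_2 = 5.
Among the 5 still-open variables, 6 fits only x_1 (and all 5 values in {2, 3, 6, 9, 10} must be used), so x_1 = 6.

6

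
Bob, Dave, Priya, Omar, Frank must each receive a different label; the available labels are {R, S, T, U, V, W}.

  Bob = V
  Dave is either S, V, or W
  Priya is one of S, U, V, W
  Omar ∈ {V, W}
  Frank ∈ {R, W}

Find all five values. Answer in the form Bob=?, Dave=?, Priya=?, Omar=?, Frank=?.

Bob must be V (only option left). Eliminate V elsewhere: Dave, Priya, Omar.
That leaves Omar = W. Eliminate W elsewhere: Dave, Priya, Frank.
That leaves Frank = R.
Dave has just one choice, so Dave = S. So Priya can't be S.
Priya must be U (only option left).

Bob=V, Dave=S, Priya=U, Omar=W, Frank=R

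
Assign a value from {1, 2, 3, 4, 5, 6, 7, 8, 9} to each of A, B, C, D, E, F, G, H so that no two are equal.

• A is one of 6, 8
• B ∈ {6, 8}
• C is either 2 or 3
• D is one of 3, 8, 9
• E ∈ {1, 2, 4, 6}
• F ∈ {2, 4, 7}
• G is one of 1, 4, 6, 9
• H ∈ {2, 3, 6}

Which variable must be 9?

Among the 8 variables, 7 fits only F (and all 8 values in {1, 2, 3, 4, 6, 7, 8, 9} must be used), so F = 7.
A and B share exactly the 2 values {6, 8}; by pigeonhole those values go to them, so strike 6, 8 from D, E, G, H.
C and H between them cover only {2, 3} — a naked pair. Remove those values from D, E.
So 9 goes to D.

D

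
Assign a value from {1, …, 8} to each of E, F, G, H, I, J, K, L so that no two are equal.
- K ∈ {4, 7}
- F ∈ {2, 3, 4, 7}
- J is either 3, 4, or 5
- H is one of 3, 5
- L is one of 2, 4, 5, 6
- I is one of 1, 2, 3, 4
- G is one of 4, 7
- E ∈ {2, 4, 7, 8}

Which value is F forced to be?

The 8 variables together cover exactly {1, 2, 3, 4, 5, 6, 7, 8} — 8 values for 8 variables — and 1 appears only in I's list, so I = 1.
The 7 still-open variables draw from only 7 values {2, 3, 4, 5, 6, 7, 8}, so each is used; only L can be 6, hence L = 6.
The 6 still-open variables draw from only 6 values {2, 3, 4, 5, 7, 8}, so each is used; only E can be 8, hence E = 8.
The 5 still-open variables draw from only 5 values {2, 3, 4, 5, 7}, so each is used; only F can be 2, hence F = 2.

2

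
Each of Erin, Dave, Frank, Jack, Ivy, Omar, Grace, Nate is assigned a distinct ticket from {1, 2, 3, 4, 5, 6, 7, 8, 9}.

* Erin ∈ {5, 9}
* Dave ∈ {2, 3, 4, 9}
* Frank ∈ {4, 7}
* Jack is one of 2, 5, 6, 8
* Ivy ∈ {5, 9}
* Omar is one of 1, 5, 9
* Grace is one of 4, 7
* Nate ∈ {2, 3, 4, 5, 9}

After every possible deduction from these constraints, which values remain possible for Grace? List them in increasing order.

Erin and Ivy between them cover only {5, 9} — a naked pair. Remove those values from Dave, Jack, Omar, Nate.
That leaves Omar = 1.
Frank and Grace share exactly the 2 values {4, 7}; by pigeonhole those values go to them, so strike 4, 7 from Dave, Nate.
Dave and Nate share exactly the 2 values {2, 3}; by pigeonhole those values go to them, so strike 2, 3 from Jack.
No further eliminations apply; Grace can still be any of 4, 7.

4, 7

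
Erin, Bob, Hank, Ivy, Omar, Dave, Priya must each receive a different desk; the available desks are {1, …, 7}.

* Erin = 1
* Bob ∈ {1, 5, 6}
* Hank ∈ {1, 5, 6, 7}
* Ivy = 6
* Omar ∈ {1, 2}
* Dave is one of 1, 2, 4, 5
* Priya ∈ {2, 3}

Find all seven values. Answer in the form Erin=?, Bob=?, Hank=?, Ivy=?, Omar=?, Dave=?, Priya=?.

Erin has just one choice, so Erin = 1. Remove 1 from Bob, Hank, Omar, Dave.
That leaves Ivy = 6. So Bob, Hank can't be 6.
That leaves Omar = 2. Eliminate 2 elsewhere: Dave, Priya.
Priya has just one choice, so Priya = 3.
Bob's domain is down to {5}, so Bob = 5. Eliminate 5 elsewhere: Hank, Dave.
Hank has just one choice, so Hank = 7.
Dave must be 4 (only option left).

Erin=1, Bob=5, Hank=7, Ivy=6, Omar=2, Dave=4, Priya=3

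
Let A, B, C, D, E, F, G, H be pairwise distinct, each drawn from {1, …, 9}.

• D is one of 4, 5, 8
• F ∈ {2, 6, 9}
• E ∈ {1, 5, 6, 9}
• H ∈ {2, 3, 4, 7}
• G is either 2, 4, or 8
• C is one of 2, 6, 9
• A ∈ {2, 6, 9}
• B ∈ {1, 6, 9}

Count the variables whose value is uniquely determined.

The 3 variables A, C, F are confined to {2, 6, 9}, which locks those values in; drop them from B, E, G, H.
B's domain is down to {1}, so B = 1. Strike 1 from E.
That leaves E = 5. Remove 5 from D.
D and G share exactly the 2 values {4, 8}; by pigeonhole those values go to them, so strike 4, 8 from H.
Determined: B=1, E=5. The other variables each still have more than one consistent value. That makes 2.

2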